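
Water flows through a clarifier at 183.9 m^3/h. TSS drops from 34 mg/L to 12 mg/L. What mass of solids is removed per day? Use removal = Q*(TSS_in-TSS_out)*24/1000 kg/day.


Concentration drop: TSS_in - TSS_out = 34 - 12 = 22 mg/L
Hourly solids removed = Q * dTSS = 183.9 m^3/h * 22 mg/L = 4045.8 g/h  (m^3/h * mg/L = g/h)
Daily solids removed = 4045.8 * 24 = 97099.2 g/day
Convert g to kg: 97099.2 / 1000 = 97.0992 kg/day

97.0992 kg/day


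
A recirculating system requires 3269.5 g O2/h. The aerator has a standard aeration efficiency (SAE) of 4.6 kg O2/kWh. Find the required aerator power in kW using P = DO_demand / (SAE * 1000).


SAE in g O2/kWh = 4.6 * 1000 = 4600 g/kWh
P = DO_demand / SAE_g = 3269.5 / 4600 = 0.710761 kW

0.710761 kW


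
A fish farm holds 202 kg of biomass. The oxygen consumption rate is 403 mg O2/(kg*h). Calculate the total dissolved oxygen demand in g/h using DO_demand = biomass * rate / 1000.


Total O2 consumption (mg/h) = 202 kg * 403 mg/(kg*h) = 81406 mg/h
Convert to g/h: 81406 / 1000 = 81.406 g/h

81.406 g/h


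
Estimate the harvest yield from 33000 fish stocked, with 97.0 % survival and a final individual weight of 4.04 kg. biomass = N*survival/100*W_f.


Survivors = 33000 * 97.0/100 = 32010 fish
Harvest biomass = survivors * W_f = 32010 * 4.04 = 129320.4 kg

129320.4 kg


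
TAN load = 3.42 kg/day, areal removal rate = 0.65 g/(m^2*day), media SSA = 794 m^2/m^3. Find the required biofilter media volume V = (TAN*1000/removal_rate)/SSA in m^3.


A = 3.42*1000 / 0.65 = 5261.5385 m^2
V = 5261.5385 / 794 = 6.62662

6.62662 m^3


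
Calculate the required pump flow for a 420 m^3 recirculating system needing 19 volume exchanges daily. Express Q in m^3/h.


Daily recirculation volume = 420 m^3 * 19 = 7980 m^3/day
Flow rate Q = daily volume / 24 h = 7980 / 24 = 332.5 m^3/h

332.5 m^3/h


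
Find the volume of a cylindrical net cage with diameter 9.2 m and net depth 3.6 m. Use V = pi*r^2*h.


r = d/2 = 9.2/2 = 4.6 m
Base area = pi*r^2 = pi*4.6^2 = 66.476101 m^2
Volume = 66.476101 * 3.6 = 239.314 m^3

239.314 m^3


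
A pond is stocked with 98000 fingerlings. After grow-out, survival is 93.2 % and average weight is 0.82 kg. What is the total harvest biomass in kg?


Survivors = 98000 * 93.2/100 = 91336 fish
Harvest biomass = survivors * W_f = 91336 * 0.82 = 74895.52 kg

74895.52 kg


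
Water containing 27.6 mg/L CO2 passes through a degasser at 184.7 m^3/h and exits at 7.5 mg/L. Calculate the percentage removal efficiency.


CO2_out / CO2_in = 7.5 / 27.6 = 0.27173913
Fraction remaining = 0.27173913
efficiency = (1 - 0.27173913) * 100 = 72.8261 %

72.8261 %


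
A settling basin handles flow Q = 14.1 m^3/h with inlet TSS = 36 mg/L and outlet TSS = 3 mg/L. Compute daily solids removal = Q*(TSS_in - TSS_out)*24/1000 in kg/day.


Concentration drop: TSS_in - TSS_out = 36 - 3 = 33 mg/L
Hourly solids removed = Q * dTSS = 14.1 m^3/h * 33 mg/L = 465.3 g/h  (m^3/h * mg/L = g/h)
Daily solids removed = 465.3 * 24 = 11167.2 g/day
Convert g to kg: 11167.2 / 1000 = 11.1672 kg/day

11.1672 kg/day


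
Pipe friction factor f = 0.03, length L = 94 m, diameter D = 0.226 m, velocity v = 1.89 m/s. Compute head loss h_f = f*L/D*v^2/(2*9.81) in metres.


v^2 = 1.89^2 = 3.5721 m^2/s^2
L/D = 94/0.226 = 415.9292
h_f = f*(L/D)*v^2/(2g) = 0.03 * 415.9292 * 3.5721 / 19.62 = 2.27177 m

2.27177 m


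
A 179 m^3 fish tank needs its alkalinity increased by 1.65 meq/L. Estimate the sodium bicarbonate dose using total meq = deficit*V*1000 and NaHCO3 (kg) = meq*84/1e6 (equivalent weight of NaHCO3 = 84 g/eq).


Tank volume in L = 179 m^3 * 1000 = 179000 L
Total meq required = 1.65 meq/L * 179000 L = 295350 meq
NaHCO3 mass = 295350 meq * 84 mg/meq / 1e6 = 24.8094 kg

24.8094 kg


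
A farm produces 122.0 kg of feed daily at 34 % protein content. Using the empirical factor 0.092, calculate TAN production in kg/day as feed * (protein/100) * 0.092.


Protein in feed = 122.0 * 34/100 = 41.48 kg/day
TAN = protein * 0.092 = 41.48 * 0.092 = 3.81616 kg/day

3.81616 kg/day


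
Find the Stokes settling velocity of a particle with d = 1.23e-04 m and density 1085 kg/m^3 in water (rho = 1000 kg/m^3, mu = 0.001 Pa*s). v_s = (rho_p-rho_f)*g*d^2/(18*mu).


Density difference: rho_p - rho_f = 1085 - 1000 = 85 kg/m^3
d^2 = (1.23e-04)^2 = 1.5129e-08 m^2
Numerator = (rho_p - rho_f) * g * d^2 = 85 * 9.81 * 1.5129e-08 = 1.2615317e-05
Denominator = 18 * mu = 18 * 0.001 = 0.018
v_s = 1.2615317e-05 / 0.018 = 7.00851e-04 m/s
Check: Re = rho_f * v_s * d / mu = 1000 * 7.00851e-04 * 1.23e-04 / 0.001 = 0.0862 < 1, so Stokes' law applies.

7.00851e-04 m/s


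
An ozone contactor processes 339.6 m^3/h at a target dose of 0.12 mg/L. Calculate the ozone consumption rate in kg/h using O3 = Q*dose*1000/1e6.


O3 demand (mg/h) = Q * dose * 1000 = 339.6 * 0.12 * 1000 = 40752 mg/h
Convert mg to kg: 40752 / 1e6 = 0.040752 kg/h

0.040752 kg/h


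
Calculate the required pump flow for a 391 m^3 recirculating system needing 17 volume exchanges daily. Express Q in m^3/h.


Daily recirculation volume = 391 m^3 * 17 = 6647 m^3/day
Flow rate Q = daily volume / 24 h = 6647 / 24 = 276.958 m^3/h

276.958 m^3/h


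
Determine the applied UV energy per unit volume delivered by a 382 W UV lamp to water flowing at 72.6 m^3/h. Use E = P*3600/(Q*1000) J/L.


Energy delivered per hour = 382 W * 3600 s = 1375200 J/h
Volume treated per hour = 72.6 m^3/h * 1000 = 72600 L/h
dose = 1375200 / 72600 = 18.9421 J/L

18.9421 J/L


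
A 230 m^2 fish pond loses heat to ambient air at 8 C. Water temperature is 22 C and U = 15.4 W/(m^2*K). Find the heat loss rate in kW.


Temperature difference dT = 22 - 8 = 14 K
Heat loss (W) = U * A * dT = 15.4 * 230 * 14 = 49588 W
Convert to kW: 49588 / 1000 = 49.588 kW

49.588 kW


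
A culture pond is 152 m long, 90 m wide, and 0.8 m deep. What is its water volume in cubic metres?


Base area = L * W = 152 * 90 = 13680 m^2
Volume = area * depth = 13680 * 0.8 = 10944 m^3

10944 m^3


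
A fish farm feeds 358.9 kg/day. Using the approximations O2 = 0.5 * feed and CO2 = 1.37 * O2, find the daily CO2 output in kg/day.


O2 = 358.9 * 0.5 = 179.45
CO2 = 179.45 * 1.37 = 245.8465

245.8465 kg/day


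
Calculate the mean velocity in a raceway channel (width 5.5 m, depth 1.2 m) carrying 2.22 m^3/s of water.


Cross-sectional area = W * d = 5.5 * 1.2 = 6.6 m^2
Velocity = Q / A = 2.22 / 6.6 = 0.336364 m/s

0.336364 m/s


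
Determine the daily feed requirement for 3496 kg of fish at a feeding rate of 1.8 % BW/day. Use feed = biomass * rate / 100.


Feeding rate fraction = 1.8% / 100 = 0.018
Daily feed = 3496 kg * 0.018 = 62.928 kg/day

62.928 kg/day


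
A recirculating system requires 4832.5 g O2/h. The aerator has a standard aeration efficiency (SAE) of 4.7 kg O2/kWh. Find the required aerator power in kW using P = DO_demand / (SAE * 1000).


SAE in g O2/kWh = 4.7 * 1000 = 4700 g/kWh
P = DO_demand / SAE_g = 4832.5 / 4700 = 1.02819 kW

1.02819 kW


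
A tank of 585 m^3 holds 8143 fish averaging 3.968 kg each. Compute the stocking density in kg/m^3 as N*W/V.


Total biomass = 8143 fish * 3.968 kg = 32311.424 kg
Density = total biomass / volume = 32311.424 / 585 = 55.2332 kg/m^3

55.2332 kg/m^3


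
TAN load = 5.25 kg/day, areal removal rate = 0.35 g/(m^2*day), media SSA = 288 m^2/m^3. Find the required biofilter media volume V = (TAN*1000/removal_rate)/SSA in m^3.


A = 5.25*1000 / 0.35 = 15000 m^2
V = 15000 / 288 = 52.0833

52.0833 m^3


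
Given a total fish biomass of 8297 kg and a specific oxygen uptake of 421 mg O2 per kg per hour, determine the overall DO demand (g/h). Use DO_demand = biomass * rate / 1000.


Total O2 consumption (mg/h) = 8297 kg * 421 mg/(kg*h) = 3493037 mg/h
Convert to g/h: 3493037 / 1000 = 3493.037 g/h

3493.037 g/h


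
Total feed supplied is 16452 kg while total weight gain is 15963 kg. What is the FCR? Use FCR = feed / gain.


FCR = feed consumed / weight gained
FCR = 16452 kg / 15963 kg = 1.03063

1.03063


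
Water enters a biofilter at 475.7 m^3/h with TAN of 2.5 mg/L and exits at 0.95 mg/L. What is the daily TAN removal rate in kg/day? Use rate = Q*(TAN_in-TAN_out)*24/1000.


Concentration drop: TAN_in - TAN_out = 2.5 - 0.95 = 1.55 mg/L
Hourly TAN removed = Q * dTAN = 475.7 m^3/h * 1.55 mg/L = 737.335 g/h  (m^3/h * mg/L = g/h)
Daily TAN removed = 737.335 * 24 = 17696.04 g/day
Convert to kg/day: 17696.04 / 1000 = 17.69604 kg/day

17.69604 kg/day


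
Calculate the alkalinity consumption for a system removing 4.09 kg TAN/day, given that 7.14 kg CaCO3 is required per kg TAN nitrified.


Alkalinity factor: 7.14 kg CaCO3 consumed per kg TAN nitrified
alk = 4.09 kg TAN * 7.14 = 29.2026 kg CaCO3/day

29.2026 kg CaCO3/day


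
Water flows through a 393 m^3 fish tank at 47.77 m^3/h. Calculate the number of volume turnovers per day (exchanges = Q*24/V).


Daily flow volume = 47.77 m^3/h * 24 h = 1146.48 m^3/day
Exchanges = daily flow / tank volume = 1146.48 / 393 = 2.91725 exchanges/day

2.91725 exchanges/day


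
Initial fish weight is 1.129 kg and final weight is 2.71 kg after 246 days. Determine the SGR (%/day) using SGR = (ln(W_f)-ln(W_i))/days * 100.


ln(W_f) = ln(2.71) = 0.99694863
ln(W_i) = ln(1.129) = 0.12133229
ln(W_f) - ln(W_i) = 0.99694863 - 0.12133229 = 0.87561634
SGR = 0.87561634 / 246 * 100 = 0.355942 %/day

0.355942 %/day


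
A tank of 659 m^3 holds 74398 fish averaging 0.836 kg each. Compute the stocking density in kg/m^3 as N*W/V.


Total biomass = 74398 fish * 0.836 kg = 62196.728 kg
Density = total biomass / volume = 62196.728 / 659 = 94.3805 kg/m^3

94.3805 kg/m^3


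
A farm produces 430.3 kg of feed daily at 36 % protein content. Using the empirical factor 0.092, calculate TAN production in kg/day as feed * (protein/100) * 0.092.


Protein in feed = 430.3 * 36/100 = 154.908 kg/day
TAN = protein * 0.092 = 154.908 * 0.092 = 14.251536 kg/day

14.251536 kg/day


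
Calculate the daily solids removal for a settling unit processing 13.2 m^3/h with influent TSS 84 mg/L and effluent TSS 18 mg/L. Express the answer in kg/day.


Concentration drop: TSS_in - TSS_out = 84 - 18 = 66 mg/L
Hourly solids removed = Q * dTSS = 13.2 m^3/h * 66 mg/L = 871.2 g/h  (m^3/h * mg/L = g/h)
Daily solids removed = 871.2 * 24 = 20908.8 g/day
Convert g to kg: 20908.8 / 1000 = 20.9088 kg/day

20.9088 kg/day


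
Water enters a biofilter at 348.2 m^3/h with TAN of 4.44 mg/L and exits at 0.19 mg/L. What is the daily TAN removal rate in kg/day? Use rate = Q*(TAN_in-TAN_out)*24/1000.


Concentration drop: TAN_in - TAN_out = 4.44 - 0.19 = 4.25 mg/L
Hourly TAN removed = Q * dTAN = 348.2 m^3/h * 4.25 mg/L = 1479.85 g/h  (m^3/h * mg/L = g/h)
Daily TAN removed = 1479.85 * 24 = 35516.4 g/day
Convert to kg/day: 35516.4 / 1000 = 35.5164 kg/day

35.5164 kg/day


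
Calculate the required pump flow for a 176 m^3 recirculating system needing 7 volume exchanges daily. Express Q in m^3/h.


Daily recirculation volume = 176 m^3 * 7 = 1232 m^3/day
Flow rate Q = daily volume / 24 h = 1232 / 24 = 51.3333 m^3/h

51.3333 m^3/h


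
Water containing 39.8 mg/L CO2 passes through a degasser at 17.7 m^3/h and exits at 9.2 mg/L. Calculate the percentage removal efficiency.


CO2_out / CO2_in = 9.2 / 39.8 = 0.23115578
Fraction remaining = 0.23115578
efficiency = (1 - 0.23115578) * 100 = 76.8844 %

76.8844 %


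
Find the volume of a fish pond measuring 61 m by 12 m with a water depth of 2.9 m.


Base area = L * W = 61 * 12 = 732 m^2
Volume = area * depth = 732 * 2.9 = 2122.8 m^3

2122.8 m^3


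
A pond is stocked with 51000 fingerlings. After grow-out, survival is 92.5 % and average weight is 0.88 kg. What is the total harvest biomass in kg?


Survivors = 51000 * 92.5/100 = 47175 fish
Harvest biomass = survivors * W_f = 47175 * 0.88 = 41514 kg

41514 kg


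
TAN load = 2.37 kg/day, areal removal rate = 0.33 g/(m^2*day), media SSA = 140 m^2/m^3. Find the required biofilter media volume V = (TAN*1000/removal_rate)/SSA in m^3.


A = 2.37*1000 / 0.33 = 7181.8182 m^2
V = 7181.8182 / 140 = 51.2987

51.2987 m^3


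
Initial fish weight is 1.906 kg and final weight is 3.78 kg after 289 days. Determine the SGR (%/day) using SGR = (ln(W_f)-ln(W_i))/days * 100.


ln(W_f) = ln(3.78) = 1.329724
ln(W_i) = ln(1.906) = 0.64500681
ln(W_f) - ln(W_i) = 1.329724 - 0.64500681 = 0.68471719
SGR = 0.68471719 / 289 * 100 = 0.236926 %/day

0.236926 %/day


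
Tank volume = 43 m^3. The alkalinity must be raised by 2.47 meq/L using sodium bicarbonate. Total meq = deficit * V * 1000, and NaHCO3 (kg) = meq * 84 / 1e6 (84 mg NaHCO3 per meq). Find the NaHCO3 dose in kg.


Tank volume in L = 43 m^3 * 1000 = 43000 L
Total meq required = 2.47 meq/L * 43000 L = 106210 meq
NaHCO3 mass = 106210 meq * 84 mg/meq / 1e6 = 8.92164 kg

8.92164 kg


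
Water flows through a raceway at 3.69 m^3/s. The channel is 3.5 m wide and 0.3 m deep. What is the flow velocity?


Cross-sectional area = W * d = 3.5 * 0.3 = 1.05 m^2
Velocity = Q / A = 3.69 / 1.05 = 3.51429 m/s

3.51429 m/s


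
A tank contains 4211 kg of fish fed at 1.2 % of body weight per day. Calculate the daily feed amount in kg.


Feeding rate fraction = 1.2% / 100 = 0.012
Daily feed = 4211 kg * 0.012 = 50.532 kg/day

50.532 kg/day


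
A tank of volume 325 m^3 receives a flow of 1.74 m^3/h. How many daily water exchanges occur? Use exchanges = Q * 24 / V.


Daily flow volume = 1.74 m^3/h * 24 h = 41.76 m^3/day
Exchanges = daily flow / tank volume = 41.76 / 325 = 0.128492 exchanges/day

0.128492 exchanges/day


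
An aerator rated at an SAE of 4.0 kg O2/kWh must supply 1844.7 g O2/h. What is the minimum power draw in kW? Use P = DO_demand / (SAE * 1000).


SAE in g O2/kWh = 4.0 * 1000 = 4000 g/kWh
P = DO_demand / SAE_g = 1844.7 / 4000 = 0.461175 kW

0.461175 kW


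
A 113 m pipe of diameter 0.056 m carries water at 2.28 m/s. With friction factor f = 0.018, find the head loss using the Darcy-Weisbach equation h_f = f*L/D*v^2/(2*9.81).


v^2 = 2.28^2 = 5.1984 m^2/s^2
L/D = 113/0.056 = 2017.8571
h_f = f*(L/D)*v^2/(2g) = 0.018 * 2017.8571 * 5.1984 / 19.62 = 9.62351 m

9.62351 m


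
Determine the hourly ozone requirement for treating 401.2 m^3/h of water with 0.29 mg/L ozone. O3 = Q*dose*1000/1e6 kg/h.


O3 demand (mg/h) = Q * dose * 1000 = 401.2 * 0.29 * 1000 = 116348 mg/h
Convert mg to kg: 116348 / 1e6 = 0.116348 kg/h

0.116348 kg/h


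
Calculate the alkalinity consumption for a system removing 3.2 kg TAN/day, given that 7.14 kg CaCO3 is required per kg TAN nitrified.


Alkalinity factor: 7.14 kg CaCO3 consumed per kg TAN nitrified
alk = 3.2 kg TAN * 7.14 = 22.848 kg CaCO3/day

22.848 kg CaCO3/day


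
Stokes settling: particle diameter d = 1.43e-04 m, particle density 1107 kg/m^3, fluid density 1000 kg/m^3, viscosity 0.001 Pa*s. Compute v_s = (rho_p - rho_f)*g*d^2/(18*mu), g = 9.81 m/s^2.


Density difference: rho_p - rho_f = 1107 - 1000 = 107 kg/m^3
d^2 = (1.43e-04)^2 = 2.0449e-08 m^2
Numerator = (rho_p - rho_f) * g * d^2 = 107 * 9.81 * 2.0449e-08 = 2.1464702e-05
Denominator = 18 * mu = 18 * 0.001 = 0.018
v_s = 2.1464702e-05 / 0.018 = 0.00119248 m/s
Check: Re = rho_f * v_s * d / mu = 1000 * 0.00119248 * 1.43e-04 / 0.001 = 0.171 < 1, so Stokes' law applies.

0.00119248 m/s


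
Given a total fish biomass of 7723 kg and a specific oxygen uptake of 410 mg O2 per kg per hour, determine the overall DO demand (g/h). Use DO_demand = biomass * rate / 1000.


Total O2 consumption (mg/h) = 7723 kg * 410 mg/(kg*h) = 3166430 mg/h
Convert to g/h: 3166430 / 1000 = 3166.43 g/h

3166.43 g/h


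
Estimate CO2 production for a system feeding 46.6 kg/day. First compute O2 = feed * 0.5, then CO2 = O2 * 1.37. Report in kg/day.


O2 = 46.6 * 0.5 = 23.3
CO2 = 23.3 * 1.37 = 31.921

31.921 kg/day


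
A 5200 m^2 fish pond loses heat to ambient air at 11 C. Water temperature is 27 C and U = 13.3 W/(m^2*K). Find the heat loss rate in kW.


Temperature difference dT = 27 - 11 = 16 K
Heat loss (W) = U * A * dT = 13.3 * 5200 * 16 = 1106560 W
Convert to kW: 1106560 / 1000 = 1106.56 kW

1106.56 kW


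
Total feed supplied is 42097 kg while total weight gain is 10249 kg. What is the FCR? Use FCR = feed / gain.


FCR = feed consumed / weight gained
FCR = 42097 kg / 10249 kg = 4.10743

4.10743


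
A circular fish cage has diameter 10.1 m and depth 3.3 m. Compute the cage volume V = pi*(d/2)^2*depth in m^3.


r = d/2 = 10.1/2 = 5.05 m
Base area = pi*r^2 = pi*5.05^2 = 80.118467 m^2
Volume = 80.118467 * 3.3 = 264.391 m^3

264.391 m^3


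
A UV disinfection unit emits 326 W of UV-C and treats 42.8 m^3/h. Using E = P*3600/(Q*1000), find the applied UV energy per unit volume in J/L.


Energy delivered per hour = 326 W * 3600 s = 1173600 J/h
Volume treated per hour = 42.8 m^3/h * 1000 = 42800 L/h
dose = 1173600 / 42800 = 27.4206 J/L

27.4206 J/L


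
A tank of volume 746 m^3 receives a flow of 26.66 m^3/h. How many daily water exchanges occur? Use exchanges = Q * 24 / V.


Daily flow volume = 26.66 m^3/h * 24 h = 639.84 m^3/day
Exchanges = daily flow / tank volume = 639.84 / 746 = 0.857694 exchanges/day

0.857694 exchanges/day


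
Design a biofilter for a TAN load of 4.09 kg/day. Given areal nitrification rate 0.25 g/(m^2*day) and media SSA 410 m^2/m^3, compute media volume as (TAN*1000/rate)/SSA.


A = 4.09*1000 / 0.25 = 16360 m^2
V = 16360 / 410 = 39.9024

39.9024 m^3


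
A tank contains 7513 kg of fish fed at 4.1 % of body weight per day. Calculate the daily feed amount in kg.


Feeding rate fraction = 4.1% / 100 = 0.041
Daily feed = 7513 kg * 0.041 = 308.033 kg/day

308.033 kg/day


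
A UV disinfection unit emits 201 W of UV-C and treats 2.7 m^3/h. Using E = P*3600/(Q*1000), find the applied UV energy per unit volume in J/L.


Energy delivered per hour = 201 W * 3600 s = 723600 J/h
Volume treated per hour = 2.7 m^3/h * 1000 = 2700 L/h
dose = 723600 / 2700 = 268 J/L

268 J/L


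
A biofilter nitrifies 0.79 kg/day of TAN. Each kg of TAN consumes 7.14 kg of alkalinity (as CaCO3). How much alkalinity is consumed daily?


Alkalinity factor: 7.14 kg CaCO3 consumed per kg TAN nitrified
alk = 0.79 kg TAN * 7.14 = 5.6406 kg CaCO3/day

5.6406 kg CaCO3/day


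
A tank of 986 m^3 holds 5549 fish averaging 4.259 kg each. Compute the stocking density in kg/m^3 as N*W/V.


Total biomass = 5549 fish * 4.259 kg = 23633.191 kg
Density = total biomass / volume = 23633.191 / 986 = 23.9688 kg/m^3

23.9688 kg/m^3


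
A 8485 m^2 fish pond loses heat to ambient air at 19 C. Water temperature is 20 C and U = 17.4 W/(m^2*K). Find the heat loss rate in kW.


Temperature difference dT = 20 - 19 = 1 K
Heat loss (W) = U * A * dT = 17.4 * 8485 * 1 = 147639 W
Convert to kW: 147639 / 1000 = 147.639 kW

147.639 kW


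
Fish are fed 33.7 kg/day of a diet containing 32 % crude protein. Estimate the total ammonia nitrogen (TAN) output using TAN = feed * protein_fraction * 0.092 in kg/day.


Protein in feed = 33.7 * 32/100 = 10.784 kg/day
TAN = protein * 0.092 = 10.784 * 0.092 = 0.992128 kg/day

0.992128 kg/day


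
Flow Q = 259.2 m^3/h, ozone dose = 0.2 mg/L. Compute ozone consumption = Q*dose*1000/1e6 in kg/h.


O3 demand (mg/h) = Q * dose * 1000 = 259.2 * 0.2 * 1000 = 51840 mg/h
Convert mg to kg: 51840 / 1e6 = 0.05184 kg/h

0.05184 kg/h


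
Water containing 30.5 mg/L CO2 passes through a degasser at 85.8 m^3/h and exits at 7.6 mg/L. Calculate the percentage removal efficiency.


CO2_out / CO2_in = 7.6 / 30.5 = 0.24918033
Fraction remaining = 0.24918033
efficiency = (1 - 0.24918033) * 100 = 75.082 %

75.082 %


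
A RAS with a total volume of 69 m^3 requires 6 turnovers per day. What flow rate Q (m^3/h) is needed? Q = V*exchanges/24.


Daily recirculation volume = 69 m^3 * 6 = 414 m^3/day
Flow rate Q = daily volume / 24 h = 414 / 24 = 17.25 m^3/h

17.25 m^3/h


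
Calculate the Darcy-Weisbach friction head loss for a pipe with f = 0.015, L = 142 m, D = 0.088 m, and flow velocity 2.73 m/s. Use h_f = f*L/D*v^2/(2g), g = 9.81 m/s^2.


v^2 = 2.73^2 = 7.4529 m^2/s^2
L/D = 142/0.088 = 1613.6364
h_f = f*(L/D)*v^2/(2g) = 0.015 * 1613.6364 * 7.4529 / 19.62 = 9.1944 m

9.1944 m


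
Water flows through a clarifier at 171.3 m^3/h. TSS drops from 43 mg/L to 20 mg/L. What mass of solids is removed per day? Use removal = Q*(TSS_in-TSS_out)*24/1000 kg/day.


Concentration drop: TSS_in - TSS_out = 43 - 20 = 23 mg/L
Hourly solids removed = Q * dTSS = 171.3 m^3/h * 23 mg/L = 3939.9 g/h  (m^3/h * mg/L = g/h)
Daily solids removed = 3939.9 * 24 = 94557.6 g/day
Convert g to kg: 94557.6 / 1000 = 94.5576 kg/day

94.5576 kg/day


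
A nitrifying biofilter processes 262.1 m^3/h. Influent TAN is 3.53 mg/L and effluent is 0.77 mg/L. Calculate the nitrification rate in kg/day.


Concentration drop: TAN_in - TAN_out = 3.53 - 0.77 = 2.76 mg/L
Hourly TAN removed = Q * dTAN = 262.1 m^3/h * 2.76 mg/L = 723.396 g/h  (m^3/h * mg/L = g/h)
Daily TAN removed = 723.396 * 24 = 17361.504 g/day
Convert to kg/day: 17361.504 / 1000 = 17.361504 kg/day

17.361504 kg/day


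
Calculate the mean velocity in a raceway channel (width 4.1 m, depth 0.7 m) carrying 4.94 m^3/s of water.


Cross-sectional area = W * d = 4.1 * 0.7 = 2.87 m^2
Velocity = Q / A = 4.94 / 2.87 = 1.72125 m/s

1.72125 m/s


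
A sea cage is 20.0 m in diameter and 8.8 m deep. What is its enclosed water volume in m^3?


r = d/2 = 20.0/2 = 10 m
Base area = pi*r^2 = pi*10^2 = 314.15927 m^2
Volume = 314.15927 * 8.8 = 2764.6 m^3

2764.6 m^3


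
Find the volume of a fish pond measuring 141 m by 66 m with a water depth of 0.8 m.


Base area = L * W = 141 * 66 = 9306 m^2
Volume = area * depth = 9306 * 0.8 = 7444.8 m^3

7444.8 m^3


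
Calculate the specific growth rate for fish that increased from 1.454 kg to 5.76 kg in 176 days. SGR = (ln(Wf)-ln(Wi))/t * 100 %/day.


ln(W_f) = ln(5.76) = 1.7509375
ln(W_i) = ln(1.454) = 0.37431838
ln(W_f) - ln(W_i) = 1.7509375 - 0.37431838 = 1.3766191
SGR = 1.3766191 / 176 * 100 = 0.78217 %/day

0.78217 %/day


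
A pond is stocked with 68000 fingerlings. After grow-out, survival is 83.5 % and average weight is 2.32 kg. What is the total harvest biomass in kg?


Survivors = 68000 * 83.5/100 = 56780 fish
Harvest biomass = survivors * W_f = 56780 * 2.32 = 131729.6 kg

131729.6 kg


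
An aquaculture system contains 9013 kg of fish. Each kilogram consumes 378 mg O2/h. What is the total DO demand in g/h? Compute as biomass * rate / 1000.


Total O2 consumption (mg/h) = 9013 kg * 378 mg/(kg*h) = 3406914 mg/h
Convert to g/h: 3406914 / 1000 = 3406.914 g/h

3406.914 g/h


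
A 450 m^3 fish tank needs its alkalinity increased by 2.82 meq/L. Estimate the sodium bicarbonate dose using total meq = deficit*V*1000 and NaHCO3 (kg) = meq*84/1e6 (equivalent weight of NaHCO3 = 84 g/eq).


Tank volume in L = 450 m^3 * 1000 = 450000 L
Total meq required = 2.82 meq/L * 450000 L = 1269000 meq
NaHCO3 mass = 1269000 meq * 84 mg/meq / 1e6 = 106.596 kg

106.596 kg


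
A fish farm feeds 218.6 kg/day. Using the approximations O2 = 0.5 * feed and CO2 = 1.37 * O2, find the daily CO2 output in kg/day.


O2 = 218.6 * 0.5 = 109.3
CO2 = 109.3 * 1.37 = 149.741

149.741 kg/day


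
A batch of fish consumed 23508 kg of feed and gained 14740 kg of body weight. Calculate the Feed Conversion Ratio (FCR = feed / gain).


FCR = feed consumed / weight gained
FCR = 23508 kg / 14740 kg = 1.59484

1.59484


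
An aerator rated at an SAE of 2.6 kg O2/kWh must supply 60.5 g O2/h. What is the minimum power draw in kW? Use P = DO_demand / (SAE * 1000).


SAE in g O2/kWh = 2.6 * 1000 = 2600 g/kWh
P = DO_demand / SAE_g = 60.5 / 2600 = 0.0232692 kW

0.0232692 kW


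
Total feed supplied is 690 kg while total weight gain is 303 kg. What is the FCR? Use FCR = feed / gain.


FCR = feed consumed / weight gained
FCR = 690 kg / 303 kg = 2.27723

2.27723


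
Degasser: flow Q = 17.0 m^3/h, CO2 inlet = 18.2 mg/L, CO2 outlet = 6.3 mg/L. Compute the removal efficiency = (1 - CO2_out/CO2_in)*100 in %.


CO2_out / CO2_in = 6.3 / 18.2 = 0.34615385
Fraction remaining = 0.34615385
efficiency = (1 - 0.34615385) * 100 = 65.3846 %

65.3846 %


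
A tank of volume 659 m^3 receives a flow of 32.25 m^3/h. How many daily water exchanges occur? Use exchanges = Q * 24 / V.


Daily flow volume = 32.25 m^3/h * 24 h = 774 m^3/day
Exchanges = daily flow / tank volume = 774 / 659 = 1.17451 exchanges/day

1.17451 exchanges/day


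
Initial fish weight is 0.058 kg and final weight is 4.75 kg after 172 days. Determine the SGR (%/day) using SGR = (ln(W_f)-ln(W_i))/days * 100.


ln(W_f) = ln(4.75) = 1.5581446
ln(W_i) = ln(0.058) = -2.8473123
ln(W_f) - ln(W_i) = 1.5581446 - -2.8473123 = 4.4054569
SGR = 4.4054569 / 172 * 100 = 2.56131 %/day

2.56131 %/day


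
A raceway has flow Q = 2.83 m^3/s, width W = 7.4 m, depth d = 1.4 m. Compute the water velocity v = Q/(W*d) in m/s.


Cross-sectional area = W * d = 7.4 * 1.4 = 10.36 m^2
Velocity = Q / A = 2.83 / 10.36 = 0.273166 m/s

0.273166 m/s


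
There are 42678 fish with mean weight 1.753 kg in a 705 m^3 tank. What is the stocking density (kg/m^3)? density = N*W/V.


Total biomass = 42678 fish * 1.753 kg = 74814.534 kg
Density = total biomass / volume = 74814.534 / 705 = 106.12 kg/m^3

106.12 kg/m^3


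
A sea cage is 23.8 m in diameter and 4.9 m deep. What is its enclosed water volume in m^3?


r = d/2 = 23.8/2 = 11.9 m
Base area = pi*r^2 = pi*11.9^2 = 444.88094 m^2
Volume = 444.88094 * 4.9 = 2179.92 m^3

2179.92 m^3


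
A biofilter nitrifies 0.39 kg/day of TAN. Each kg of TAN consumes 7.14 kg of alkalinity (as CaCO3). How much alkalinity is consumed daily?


Alkalinity factor: 7.14 kg CaCO3 consumed per kg TAN nitrified
alk = 0.39 kg TAN * 7.14 = 2.7846 kg CaCO3/day

2.7846 kg CaCO3/day


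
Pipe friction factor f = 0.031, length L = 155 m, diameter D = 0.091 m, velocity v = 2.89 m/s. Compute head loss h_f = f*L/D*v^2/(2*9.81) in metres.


v^2 = 2.89^2 = 8.3521 m^2/s^2
L/D = 155/0.091 = 1703.2967
h_f = f*(L/D)*v^2/(2g) = 0.031 * 1703.2967 * 8.3521 / 19.62 = 22.4775 m

22.4775 m


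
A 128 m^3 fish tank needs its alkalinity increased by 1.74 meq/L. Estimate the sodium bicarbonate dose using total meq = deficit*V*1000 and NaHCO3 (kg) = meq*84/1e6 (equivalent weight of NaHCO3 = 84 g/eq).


Tank volume in L = 128 m^3 * 1000 = 128000 L
Total meq required = 1.74 meq/L * 128000 L = 222720 meq
NaHCO3 mass = 222720 meq * 84 mg/meq / 1e6 = 18.7085 kg

18.7085 kg


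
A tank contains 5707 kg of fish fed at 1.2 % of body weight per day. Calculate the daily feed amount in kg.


Feeding rate fraction = 1.2% / 100 = 0.012
Daily feed = 5707 kg * 0.012 = 68.484 kg/day

68.484 kg/day


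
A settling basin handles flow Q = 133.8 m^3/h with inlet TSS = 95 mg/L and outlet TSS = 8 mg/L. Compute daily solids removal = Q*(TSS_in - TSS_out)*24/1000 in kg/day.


Concentration drop: TSS_in - TSS_out = 95 - 8 = 87 mg/L
Hourly solids removed = Q * dTSS = 133.8 m^3/h * 87 mg/L = 11640.6 g/h  (m^3/h * mg/L = g/h)
Daily solids removed = 11640.6 * 24 = 279374.4 g/day
Convert g to kg: 279374.4 / 1000 = 279.3744 kg/day

279.3744 kg/day


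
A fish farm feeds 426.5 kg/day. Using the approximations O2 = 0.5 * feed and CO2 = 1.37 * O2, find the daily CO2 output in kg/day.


O2 = 426.5 * 0.5 = 213.25
CO2 = 213.25 * 1.37 = 292.1525

292.1525 kg/day


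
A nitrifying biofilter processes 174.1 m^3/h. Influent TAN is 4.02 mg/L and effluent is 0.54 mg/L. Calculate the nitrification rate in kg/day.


Concentration drop: TAN_in - TAN_out = 4.02 - 0.54 = 3.48 mg/L
Hourly TAN removed = Q * dTAN = 174.1 m^3/h * 3.48 mg/L = 605.868 g/h  (m^3/h * mg/L = g/h)
Daily TAN removed = 605.868 * 24 = 14540.832 g/day
Convert to kg/day: 14540.832 / 1000 = 14.540832 kg/day

14.540832 kg/day


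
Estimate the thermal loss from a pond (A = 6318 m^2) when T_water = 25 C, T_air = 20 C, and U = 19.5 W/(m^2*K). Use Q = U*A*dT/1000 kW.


Temperature difference dT = 25 - 20 = 5 K
Heat loss (W) = U * A * dT = 19.5 * 6318 * 5 = 616005 W
Convert to kW: 616005 / 1000 = 616.005 kW

616.005 kW


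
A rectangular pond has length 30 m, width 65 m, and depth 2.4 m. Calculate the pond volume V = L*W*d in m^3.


Base area = L * W = 30 * 65 = 1950 m^2
Volume = area * depth = 1950 * 2.4 = 4680 m^3

4680 m^3


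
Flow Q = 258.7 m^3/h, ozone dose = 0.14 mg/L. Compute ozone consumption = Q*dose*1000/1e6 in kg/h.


O3 demand (mg/h) = Q * dose * 1000 = 258.7 * 0.14 * 1000 = 36218 mg/h
Convert mg to kg: 36218 / 1e6 = 0.036218 kg/h

0.036218 kg/h


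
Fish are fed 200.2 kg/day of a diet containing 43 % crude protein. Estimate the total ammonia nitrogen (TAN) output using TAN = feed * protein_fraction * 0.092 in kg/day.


Protein in feed = 200.2 * 43/100 = 86.086 kg/day
TAN = protein * 0.092 = 86.086 * 0.092 = 7.919912 kg/day

7.919912 kg/day


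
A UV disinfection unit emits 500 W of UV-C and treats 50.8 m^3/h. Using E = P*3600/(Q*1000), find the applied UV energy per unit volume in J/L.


Energy delivered per hour = 500 W * 3600 s = 1800000 J/h
Volume treated per hour = 50.8 m^3/h * 1000 = 50800 L/h
dose = 1800000 / 50800 = 35.4331 J/L

35.4331 J/L


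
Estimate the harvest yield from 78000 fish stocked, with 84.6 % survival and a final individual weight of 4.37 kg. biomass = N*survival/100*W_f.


Survivors = 78000 * 84.6/100 = 65988 fish
Harvest biomass = survivors * W_f = 65988 * 4.37 = 288367.56 kg

288367.56 kg


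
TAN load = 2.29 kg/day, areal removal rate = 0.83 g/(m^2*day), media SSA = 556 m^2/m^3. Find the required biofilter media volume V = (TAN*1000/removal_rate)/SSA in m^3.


A = 2.29*1000 / 0.83 = 2759.0361 m^2
V = 2759.0361 / 556 = 4.9623

4.9623 m^3


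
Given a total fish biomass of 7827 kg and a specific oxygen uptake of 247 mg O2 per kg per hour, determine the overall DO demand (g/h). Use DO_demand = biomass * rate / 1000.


Total O2 consumption (mg/h) = 7827 kg * 247 mg/(kg*h) = 1933269 mg/h
Convert to g/h: 1933269 / 1000 = 1933.269 g/h

1933.269 g/h


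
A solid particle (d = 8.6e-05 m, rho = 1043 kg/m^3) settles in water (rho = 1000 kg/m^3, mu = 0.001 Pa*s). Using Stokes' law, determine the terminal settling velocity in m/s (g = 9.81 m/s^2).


Density difference: rho_p - rho_f = 1043 - 1000 = 43 kg/m^3
d^2 = (8.6e-05)^2 = 7.396e-09 m^2
Numerator = (rho_p - rho_f) * g * d^2 = 43 * 9.81 * 7.396e-09 = 3.1198547e-06
Denominator = 18 * mu = 18 * 0.001 = 0.018
v_s = 3.1198547e-06 / 0.018 = 1.73325e-04 m/s
Check: Re = rho_f * v_s * d / mu = 1000 * 1.73325e-04 * 8.6e-05 / 0.001 = 0.0149 < 1, so Stokes' law applies.

1.73325e-04 m/s


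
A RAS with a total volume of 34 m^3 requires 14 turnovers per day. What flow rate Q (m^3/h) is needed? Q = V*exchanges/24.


Daily recirculation volume = 34 m^3 * 14 = 476 m^3/day
Flow rate Q = daily volume / 24 h = 476 / 24 = 19.8333 m^3/h

19.8333 m^3/h


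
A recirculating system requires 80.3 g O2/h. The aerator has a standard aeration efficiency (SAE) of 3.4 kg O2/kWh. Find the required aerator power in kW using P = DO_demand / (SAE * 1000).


SAE in g O2/kWh = 3.4 * 1000 = 3400 g/kWh
P = DO_demand / SAE_g = 80.3 / 3400 = 0.0236176 kW

0.0236176 kW


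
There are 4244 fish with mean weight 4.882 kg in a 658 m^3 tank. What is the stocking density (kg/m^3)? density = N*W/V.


Total biomass = 4244 fish * 4.882 kg = 20719.208 kg
Density = total biomass / volume = 20719.208 / 658 = 31.4882 kg/m^3

31.4882 kg/m^3


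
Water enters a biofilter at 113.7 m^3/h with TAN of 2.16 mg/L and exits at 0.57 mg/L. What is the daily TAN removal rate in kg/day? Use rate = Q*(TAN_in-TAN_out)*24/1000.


Concentration drop: TAN_in - TAN_out = 2.16 - 0.57 = 1.59 mg/L
Hourly TAN removed = Q * dTAN = 113.7 m^3/h * 1.59 mg/L = 180.783 g/h  (m^3/h * mg/L = g/h)
Daily TAN removed = 180.783 * 24 = 4338.792 g/day
Convert to kg/day: 4338.792 / 1000 = 4.338792 kg/day

4.338792 kg/day


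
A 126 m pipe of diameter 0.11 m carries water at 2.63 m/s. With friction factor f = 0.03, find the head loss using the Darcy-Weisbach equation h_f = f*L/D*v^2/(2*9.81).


v^2 = 2.63^2 = 6.9169 m^2/s^2
L/D = 126/0.11 = 1145.4545
h_f = f*(L/D)*v^2/(2g) = 0.03 * 1145.4545 * 6.9169 / 19.62 = 12.1147 m

12.1147 m


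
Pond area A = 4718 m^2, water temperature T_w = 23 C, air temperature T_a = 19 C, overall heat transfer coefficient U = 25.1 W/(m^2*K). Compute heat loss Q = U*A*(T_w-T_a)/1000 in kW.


Temperature difference dT = 23 - 19 = 4 K
Heat loss (W) = U * A * dT = 25.1 * 4718 * 4 = 473687.2 W
Convert to kW: 473687.2 / 1000 = 473.6872 kW

473.6872 kW


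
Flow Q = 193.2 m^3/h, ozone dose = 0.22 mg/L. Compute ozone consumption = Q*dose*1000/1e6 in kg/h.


O3 demand (mg/h) = Q * dose * 1000 = 193.2 * 0.22 * 1000 = 42504 mg/h
Convert mg to kg: 42504 / 1e6 = 0.042504 kg/h

0.042504 kg/h


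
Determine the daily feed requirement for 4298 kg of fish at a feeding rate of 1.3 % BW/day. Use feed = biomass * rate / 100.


Feeding rate fraction = 1.3% / 100 = 0.013
Daily feed = 4298 kg * 0.013 = 55.874 kg/day

55.874 kg/day


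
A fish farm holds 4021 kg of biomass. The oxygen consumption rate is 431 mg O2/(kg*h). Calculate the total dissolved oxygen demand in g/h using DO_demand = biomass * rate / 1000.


Total O2 consumption (mg/h) = 4021 kg * 431 mg/(kg*h) = 1733051 mg/h
Convert to g/h: 1733051 / 1000 = 1733.051 g/h

1733.051 g/h


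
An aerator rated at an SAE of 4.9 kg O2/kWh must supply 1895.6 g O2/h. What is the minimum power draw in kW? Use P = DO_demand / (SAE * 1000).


SAE in g O2/kWh = 4.9 * 1000 = 4900 g/kWh
P = DO_demand / SAE_g = 1895.6 / 4900 = 0.386857 kW

0.386857 kW


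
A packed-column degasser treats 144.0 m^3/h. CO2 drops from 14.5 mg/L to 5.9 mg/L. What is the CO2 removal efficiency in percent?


CO2_out / CO2_in = 5.9 / 14.5 = 0.40689655
Fraction remaining = 0.40689655
efficiency = (1 - 0.40689655) * 100 = 59.3103 %

59.3103 %


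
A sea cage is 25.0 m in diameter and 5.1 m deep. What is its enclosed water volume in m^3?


r = d/2 = 25.0/2 = 12.5 m
Base area = pi*r^2 = pi*12.5^2 = 490.87385 m^2
Volume = 490.87385 * 5.1 = 2503.46 m^3

2503.46 m^3


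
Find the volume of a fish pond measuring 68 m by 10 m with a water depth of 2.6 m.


Base area = L * W = 68 * 10 = 680 m^2
Volume = area * depth = 680 * 2.6 = 1768 m^3

1768 m^3


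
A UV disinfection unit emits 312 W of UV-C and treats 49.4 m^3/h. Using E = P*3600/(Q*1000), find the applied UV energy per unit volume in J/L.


Energy delivered per hour = 312 W * 3600 s = 1123200 J/h
Volume treated per hour = 49.4 m^3/h * 1000 = 49400 L/h
dose = 1123200 / 49400 = 22.7368 J/L

22.7368 J/L


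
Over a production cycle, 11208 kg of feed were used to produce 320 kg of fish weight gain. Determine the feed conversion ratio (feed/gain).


FCR = feed consumed / weight gained
FCR = 11208 kg / 320 kg = 35.025

35.025


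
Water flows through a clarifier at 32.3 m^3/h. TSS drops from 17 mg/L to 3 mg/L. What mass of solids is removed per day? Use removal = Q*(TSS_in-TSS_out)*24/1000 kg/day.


Concentration drop: TSS_in - TSS_out = 17 - 3 = 14 mg/L
Hourly solids removed = Q * dTSS = 32.3 m^3/h * 14 mg/L = 452.2 g/h  (m^3/h * mg/L = g/h)
Daily solids removed = 452.2 * 24 = 10852.8 g/day
Convert g to kg: 10852.8 / 1000 = 10.8528 kg/day

10.8528 kg/day


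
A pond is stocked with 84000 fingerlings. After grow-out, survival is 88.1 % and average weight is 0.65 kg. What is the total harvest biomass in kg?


Survivors = 84000 * 88.1/100 = 74004 fish
Harvest biomass = survivors * W_f = 74004 * 0.65 = 48102.6 kg

48102.6 kg


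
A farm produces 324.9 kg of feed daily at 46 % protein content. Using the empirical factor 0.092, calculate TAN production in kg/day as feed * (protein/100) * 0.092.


Protein in feed = 324.9 * 46/100 = 149.454 kg/day
TAN = protein * 0.092 = 149.454 * 0.092 = 13.749768 kg/day

13.749768 kg/day


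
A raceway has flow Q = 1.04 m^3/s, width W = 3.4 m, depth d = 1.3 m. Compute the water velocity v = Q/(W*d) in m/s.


Cross-sectional area = W * d = 3.4 * 1.3 = 4.42 m^2
Velocity = Q / A = 1.04 / 4.42 = 0.235294 m/s

0.235294 m/s


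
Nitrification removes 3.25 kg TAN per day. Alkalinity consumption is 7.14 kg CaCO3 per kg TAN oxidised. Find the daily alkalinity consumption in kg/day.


Alkalinity factor: 7.14 kg CaCO3 consumed per kg TAN nitrified
alk = 3.25 kg TAN * 7.14 = 23.205 kg CaCO3/day

23.205 kg CaCO3/day


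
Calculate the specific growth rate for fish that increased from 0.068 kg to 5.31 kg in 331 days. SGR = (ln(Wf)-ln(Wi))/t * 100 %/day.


ln(W_f) = ln(5.31) = 1.6695918
ln(W_i) = ln(0.068) = -2.6882476
ln(W_f) - ln(W_i) = 1.6695918 - -2.6882476 = 4.3578394
SGR = 4.3578394 / 331 * 100 = 1.31657 %/day

1.31657 %/day


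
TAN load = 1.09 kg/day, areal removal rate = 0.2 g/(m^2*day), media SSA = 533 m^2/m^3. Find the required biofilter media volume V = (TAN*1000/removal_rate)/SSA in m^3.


A = 1.09*1000 / 0.2 = 5450 m^2
V = 5450 / 533 = 10.2251

10.2251 m^3


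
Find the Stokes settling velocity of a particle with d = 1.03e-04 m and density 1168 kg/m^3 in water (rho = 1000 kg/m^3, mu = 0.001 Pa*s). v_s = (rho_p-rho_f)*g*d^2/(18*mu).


Density difference: rho_p - rho_f = 1168 - 1000 = 168 kg/m^3
d^2 = (1.03e-04)^2 = 1.0609e-08 m^2
Numerator = (rho_p - rho_f) * g * d^2 = 168 * 9.81 * 1.0609e-08 = 1.7484481e-05
Denominator = 18 * mu = 18 * 0.001 = 0.018
v_s = 1.7484481e-05 / 0.018 = 9.7136e-04 m/s
Check: Re = rho_f * v_s * d / mu = 1000 * 9.7136e-04 * 1.03e-04 / 0.001 = 0.1 < 1, so Stokes' law applies.

9.7136e-04 m/s


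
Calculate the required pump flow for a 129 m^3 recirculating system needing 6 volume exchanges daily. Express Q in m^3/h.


Daily recirculation volume = 129 m^3 * 6 = 774 m^3/day
Flow rate Q = daily volume / 24 h = 774 / 24 = 32.25 m^3/h

32.25 m^3/h


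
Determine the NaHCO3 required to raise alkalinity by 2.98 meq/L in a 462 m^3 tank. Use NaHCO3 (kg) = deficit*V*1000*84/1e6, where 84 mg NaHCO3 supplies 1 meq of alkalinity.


Tank volume in L = 462 m^3 * 1000 = 462000 L
Total meq required = 2.98 meq/L * 462000 L = 1376760 meq
NaHCO3 mass = 1376760 meq * 84 mg/meq / 1e6 = 115.648 kg

115.648 kg


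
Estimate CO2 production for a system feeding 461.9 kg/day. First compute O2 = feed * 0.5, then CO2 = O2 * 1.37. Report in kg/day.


O2 = 461.9 * 0.5 = 230.95
CO2 = 230.95 * 1.37 = 316.4015

316.4015 kg/day


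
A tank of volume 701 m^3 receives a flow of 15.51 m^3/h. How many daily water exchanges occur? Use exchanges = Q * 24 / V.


Daily flow volume = 15.51 m^3/h * 24 h = 372.24 m^3/day
Exchanges = daily flow / tank volume = 372.24 / 701 = 0.531013 exchanges/day

0.531013 exchanges/day


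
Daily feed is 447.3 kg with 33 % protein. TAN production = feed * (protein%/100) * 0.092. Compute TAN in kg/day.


Protein in feed = 447.3 * 33/100 = 147.609 kg/day
TAN = protein * 0.092 = 147.609 * 0.092 = 13.580028 kg/day

13.580028 kg/day


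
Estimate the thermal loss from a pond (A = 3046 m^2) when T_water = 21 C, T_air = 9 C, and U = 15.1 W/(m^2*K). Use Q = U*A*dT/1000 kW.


Temperature difference dT = 21 - 9 = 12 K
Heat loss (W) = U * A * dT = 15.1 * 3046 * 12 = 551935.2 W
Convert to kW: 551935.2 / 1000 = 551.9352 kW

551.9352 kW


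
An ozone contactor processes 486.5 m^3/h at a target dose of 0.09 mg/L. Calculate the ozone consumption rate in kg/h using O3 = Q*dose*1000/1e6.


O3 demand (mg/h) = Q * dose * 1000 = 486.5 * 0.09 * 1000 = 43785 mg/h
Convert mg to kg: 43785 / 1e6 = 0.043785 kg/h

0.043785 kg/h


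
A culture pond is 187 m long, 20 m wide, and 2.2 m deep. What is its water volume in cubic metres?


Base area = L * W = 187 * 20 = 3740 m^2
Volume = area * depth = 3740 * 2.2 = 8228 m^3

8228 m^3
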